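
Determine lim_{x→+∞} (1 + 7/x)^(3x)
As x → +∞: write (1 + 7/x)^(3x) = ((1 + 7/x)^x)^3 → (e^7)^3 = e^21.
Limit = e^(21).

Final answer: e^(21)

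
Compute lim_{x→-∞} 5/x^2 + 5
Evaluate the dominant behaviour as x → -∞; each term tends to a finite value or vanishes.
Limit = 5.

Final answer: 5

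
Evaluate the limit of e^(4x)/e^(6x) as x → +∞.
This is an ∞/∞ indeterminate form as x → +∞.
Rewrite e^(4x)/e^(6x) = e^((4−6)x) = e^(-2x); the exponent coefficient is -2 < 0 so e^(-2x) → 0.
Limit = 0.

Final answer: 0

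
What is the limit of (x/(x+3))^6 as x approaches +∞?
As x → +∞: x/(x+3) = 1/(1 + 3/x) → 1, and the 6th power of a limit-1 base also → 1.
Limit = 1.

Final answer: 1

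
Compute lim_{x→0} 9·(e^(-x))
Direct substitution at x = 0 gives 9.

Final answer: 9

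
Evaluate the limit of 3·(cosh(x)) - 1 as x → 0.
Direct substitution at x = 0 gives 2.

Final answer: 2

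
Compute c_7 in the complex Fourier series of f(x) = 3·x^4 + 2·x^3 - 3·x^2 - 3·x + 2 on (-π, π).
Compute the real Fourier coefficients first: a_7 = 732/2401 - 24·π^2/49, b_7 = -318/343 + 4·π^2/7.
Then c_7 = (a_7 − i·b_7)/2 = -12·π^2/49 + 366/2401 - 2·i·π^2/7 + 159·i/343.

Final answer: -12·π^2/49 + 366/2401 - 2·i·π^2/7 + 159·i/343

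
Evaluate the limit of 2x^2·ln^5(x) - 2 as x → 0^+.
The product is a 0·∞ indeterminate form at x → 0⁺.
Rewrite the product as 2·ln^5(x) / x^(-2) and apply L'Hôpital, or use the standard hierarchy x^(-2) ≫ |ln x|^5 as x → 0⁺.
The indeterminate product → 0, so the limit = -2.

Final answer: -2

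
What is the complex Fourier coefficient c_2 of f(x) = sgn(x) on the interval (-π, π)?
Compute the real Fourier coefficients first: a_2 = 0, b_2 = 0.
Then c_2 = (a_2 − i·b_2)/2 = 0.

Final answer: 0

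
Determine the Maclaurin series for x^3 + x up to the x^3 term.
x^3 + x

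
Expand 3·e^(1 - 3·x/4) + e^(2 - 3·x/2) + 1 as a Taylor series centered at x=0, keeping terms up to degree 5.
x^5·(-81·e^(2)/1280 - 243·e/40960) + x^4·(81·e/2048 + 27·e^(2)/128) + x^3·(-9·e^(2)/16 - 27·e/128) + x^2·(27·e/32 + 9·e^(2)/8) + x·(-3·e^(2)/2 - 9·e/4) + 1 + e^(2) + 3·e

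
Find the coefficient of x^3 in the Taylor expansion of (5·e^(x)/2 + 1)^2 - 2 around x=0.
Expand to order 3: (5·e^(x)/2 + 1)^2 - 2 = 55·x^3/6 + 15·x^2 + 35·x/2 + 41/4 + O(x^4).
The coefficient of x^3 is 55/6.

Final answer: 55/6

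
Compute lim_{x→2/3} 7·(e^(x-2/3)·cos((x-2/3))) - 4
Direct substitution at x = 2/3 gives 3.

Final answer: 3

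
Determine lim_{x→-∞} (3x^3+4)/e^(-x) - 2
The quotient is an ∞/∞ indeterminate form as x → -∞.
Compare growth rates of the dominant terms (exponentials ≫ polynomials ≫ logarithms), or apply L'Hôpital's rule; the quotient → 0.
Adding the constant: 0 - 2 = -2. Limit = -2.

Final answer: -2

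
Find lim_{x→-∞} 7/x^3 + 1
Evaluate the dominant behaviour as x → -∞; each term tends to a finite value or vanishes.
Limit = 1.

Final answer: 1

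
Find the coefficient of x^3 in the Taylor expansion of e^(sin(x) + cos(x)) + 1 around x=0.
Expand to order 3: e^(sin(x) + cos(x)) + 1 = -e·x^3/2 + e·x + 1 + e + O(x^4).
The coefficient of x^3 is -e/2.

Final answer: -e/2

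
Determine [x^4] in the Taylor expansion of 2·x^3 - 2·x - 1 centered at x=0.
Expand to order 4: 2·x^3 - 2·x - 1 = 2·x^3 - 2·x - 1 + O(x^5).
The coefficient of x^4 is 0.

Final answer: 0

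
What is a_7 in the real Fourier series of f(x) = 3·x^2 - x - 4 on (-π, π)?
a_7 = (1/π) ∫_{-π}^{π} f(x)·cos(7x) dx.
Evaluate the integral (use parity and integration by parts as needed): a_7 = -12/49.

Final answer: -12/49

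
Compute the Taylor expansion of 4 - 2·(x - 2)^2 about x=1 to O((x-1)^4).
2 + 4·(x - 1) - 2·(x - 1)^2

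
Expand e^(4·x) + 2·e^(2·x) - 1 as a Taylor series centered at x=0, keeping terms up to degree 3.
40·x^3/3 + 12·x^2 + 8·x + 2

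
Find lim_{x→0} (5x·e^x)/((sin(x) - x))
Both numerator and denominator → 0 as x → 0; this is a 0/0 indeterminate form.
Expand each to leading order near x = 0: numerator ~ 5·x, denominator ~ -x^3/6.
The limit of the ratio is -∞.

Final answer: -∞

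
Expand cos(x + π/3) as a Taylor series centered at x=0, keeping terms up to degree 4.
x^4/48 + √(3)·x^3/12 - x^2/4 - √(3)·x/2 + 1/2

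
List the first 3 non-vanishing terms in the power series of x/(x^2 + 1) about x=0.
x^5 - x^3 + x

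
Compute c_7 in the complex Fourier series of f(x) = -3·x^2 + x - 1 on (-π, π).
Compute the real Fourier coefficients first: a_7 = 12/49, b_7 = 2/7.
Then c_7 = (a_7 − i·b_7)/2 = 6/49 - i/7.

Final answer: 6/49 - i/7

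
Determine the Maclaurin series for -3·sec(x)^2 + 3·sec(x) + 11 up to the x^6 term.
-211·x^6/240 - 11·x^4/8 - 3·x^2/2 + 11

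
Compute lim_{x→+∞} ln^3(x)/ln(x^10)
This is an ∞/∞ indeterminate form as x → +∞.
Write ln(x^10) = 10·ln(x), reducing the quotient to ln^2(x)/10 → ∞.
Limit = ∞.

Final answer: ∞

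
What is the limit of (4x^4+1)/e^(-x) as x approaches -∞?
This is an ∞/∞ indeterminate form as x → -∞.
Compare growth rates of the dominant terms (exponentials ≫ polynomials ≫ logarithms), or apply L'Hôpital's rule; the quotient → 0.
Limit = 0.

Final answer: 0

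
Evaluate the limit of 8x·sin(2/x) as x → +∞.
As x → +∞: let u = 2/x → 0⁺; then 8·x·sin(2/x) = 8·2·sin(u)/u → 8·2·1 = 16.
Limit = 16.

Final answer: 16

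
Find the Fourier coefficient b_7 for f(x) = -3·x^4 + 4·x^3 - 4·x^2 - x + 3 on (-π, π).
b_7 = (1/π) ∫_{-π}^{π} f(x)·sin(7x) dx.
Evaluate the integral (use parity and integration by parts as needed): b_7 = -146/343 + 8·π^2/7.

Final answer: -146/343 + 8·π^2/7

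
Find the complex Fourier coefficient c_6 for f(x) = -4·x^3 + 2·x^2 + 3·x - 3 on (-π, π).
Compute the real Fourier coefficients first: a_6 = 2/9, b_6 = -11/9 + 4·π^2/3.
Then c_6 = (a_6 − i·b_6)/2 = 1/9 - 2·i·π^2/3 + 11·i/18.

Final answer: 1/9 - 2·i·π^2/3 + 11·i/18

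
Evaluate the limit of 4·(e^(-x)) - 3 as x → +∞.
Evaluate the dominant behaviour as x → +∞; each term tends to a finite value or vanishes.
Limit = -3.

Final answer: -3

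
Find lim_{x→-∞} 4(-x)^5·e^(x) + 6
The product is a 0·∞ indeterminate form at x → -∞.
Rewrite the product as 4(-x)^5 / e^(-x) (an ∞/∞ form) and apply L'Hôpital, or use the standard hierarchy e^(|x|) ≫ |(-x)^5| as x → -∞.
The indeterminate product → 0, so the limit = 6.

Final answer: 6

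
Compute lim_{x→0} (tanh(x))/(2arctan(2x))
Both numerator and denominator → 0 as x → 0; this is a 0/0 indeterminate form.
Expand each to leading order near x = 0: numerator ~ x, denominator ~ 4·x.
The limit of the ratio is 1/4.

Final answer: 1/4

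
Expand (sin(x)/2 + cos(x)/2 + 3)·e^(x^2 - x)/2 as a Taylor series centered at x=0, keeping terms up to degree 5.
-203·x^5/240 + 67·x^4/48 - 19·x^3/12 + 9·x^2/4 - 3·x/2 + 7/4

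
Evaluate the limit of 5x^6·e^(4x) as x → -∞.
This is a 0·∞ indeterminate form at x → -∞.
Rewrite the product as 5x^6 / e^(-4x) (an ∞/∞ form) and apply L'Hôpital, or use the standard hierarchy e^(4|x|) ≫ |x^6| as x → -∞.
The indeterminate product → 0, so the limit = 0.

Final answer: 0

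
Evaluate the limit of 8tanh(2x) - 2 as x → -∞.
Evaluate the dominant behaviour as x → -∞; each term tends to a finite value or vanishes.
Limit = -10.

Final answer: -10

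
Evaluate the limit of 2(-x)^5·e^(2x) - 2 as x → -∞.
The product is a 0·∞ indeterminate form at x → -∞.
Rewrite the product as 2(-x)^5 / e^(-2x) (an ∞/∞ form) and apply L'Hôpital, or use the standard hierarchy e^(2|x|) ≫ |(-x)^5| as x → -∞.
The indeterminate product → 0, so the limit = -2.

Final answer: -2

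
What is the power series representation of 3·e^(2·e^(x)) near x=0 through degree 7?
2369·x^7·e^(2)/280 + 81·x^6·e^(2)/8 + 227·x^5·e^(2)/20 + 47·x^4·e^(2)/4 + 11·x^3·e^(2) + 9·x^2·e^(2) + 6·x·e^(2) + 3·e^(2)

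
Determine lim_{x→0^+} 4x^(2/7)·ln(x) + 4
The product is a 0·∞ indeterminate form at x → 0⁺.
Rewrite the product as 4·ln(x) / x^(-2/7) and apply L'Hôpital, or use the standard hierarchy x^(-2/7) ≫ |ln x| as x → 0⁺.
The indeterminate product → 0, so the limit = 4.

Final answer: 4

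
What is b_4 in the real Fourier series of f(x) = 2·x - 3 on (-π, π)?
b_4 = (1/π) ∫_{-π}^{π} f(x)·sin(4x) dx.
Evaluate the integral (use parity and integration by parts as needed): b_4 = -1.

Final answer: -1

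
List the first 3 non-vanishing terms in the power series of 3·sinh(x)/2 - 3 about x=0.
x^3/4 + 3·x/2 - 3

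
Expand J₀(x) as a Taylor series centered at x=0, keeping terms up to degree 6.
-x^6/2304 + x^4/64 - x^2/4 + 1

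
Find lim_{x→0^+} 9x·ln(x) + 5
The product is a 0·∞ indeterminate form at x → 0⁺.
Rewrite the product as 9·ln(x) / x^(-1) and apply L'Hôpital, or use the standard hierarchy x^(-1) ≫ |ln x| as x → 0⁺.
The indeterminate product → 0, so the limit = 5.

Final answer: 5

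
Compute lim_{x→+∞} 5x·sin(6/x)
As x → +∞: let u = 6/x → 0⁺; then 5·x·sin(6/x) = 5·6·sin(u)/u → 5·6·1 = 30.
Limit = 30.

Final answer: 30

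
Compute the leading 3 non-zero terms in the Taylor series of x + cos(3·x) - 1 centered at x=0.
27·x^4/8 - 9·x^2/2 + x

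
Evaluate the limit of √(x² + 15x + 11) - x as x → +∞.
This is an ∞ − ∞ indeterminate form.
Multiply and divide by the conjugate √(x²+15x + 11) + x; the x² terms cancel, leaving (15x + 11)/(√(x²+15x + 11)+x) → 15/2.
Limit = 15/2.

Final answer: 15/2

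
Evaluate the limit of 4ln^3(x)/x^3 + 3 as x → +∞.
The quotient is an ∞/∞ indeterminate form as x → +∞.
The polynomial denominator x^3 dominates the logarithmic numerator (any positive power of x ≫ ln^3(x) as x → ∞), so the quotient → 0.
Adding the constant: 0 + 3 = 3. Limit = 3.

Final answer: 3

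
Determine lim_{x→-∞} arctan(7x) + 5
Evaluate the dominant behaviour as x → -∞; each term tends to a finite value or vanishes.
Limit = 5 - π/2.

Final answer: 5 - π/2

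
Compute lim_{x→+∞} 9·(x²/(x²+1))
Evaluate the dominant behaviour as x → +∞; each term tends to a finite value or vanishes.
Limit = 9.

Final answer: 9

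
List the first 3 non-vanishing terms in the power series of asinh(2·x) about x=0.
12·x^5/5 - 4·x^3/3 + 2·x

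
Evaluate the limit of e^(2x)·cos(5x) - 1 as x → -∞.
Evaluate the dominant behaviour as x → -∞; each term tends to a finite value or vanishes.
Limit = -1.

Final answer: -1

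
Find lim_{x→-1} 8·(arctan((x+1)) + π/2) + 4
Direct substitution at x = -1 gives 4 + 4·π.

Final answer: 4 + 4·π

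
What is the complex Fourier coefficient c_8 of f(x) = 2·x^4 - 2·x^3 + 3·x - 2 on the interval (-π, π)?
Compute the real Fourier coefficients first: a_8 = -3/128 + π^2/4, b_8 = -51/64 + π^2/2.
Then c_8 = (a_8 − i·b_8)/2 = -3/256 + π^2/8 - i·π^2/4 + 51·i/128.

Final answer: -3/256 + π^2/8 - i·π^2/4 + 51·i/128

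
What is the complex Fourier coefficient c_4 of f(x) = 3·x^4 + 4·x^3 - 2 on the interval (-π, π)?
Compute the real Fourier coefficients first: a_4 = -9/16 + 3·π^2/2, b_4 = 3/4 - 2·π^2.
Then c_4 = (a_4 − i·b_4)/2 = -9/32 + 3·π^2/4 - 3·i/8 + i·π^2.

Final answer: -9/32 + 3·π^2/4 - 3·i/8 + i·π^2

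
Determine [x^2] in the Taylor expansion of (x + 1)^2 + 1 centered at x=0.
Expand to order 2: (x + 1)^2 + 1 = x^2 + 2·x + 2 + O(x^3).
The coefficient of x^2 is 1.

Final answer: 1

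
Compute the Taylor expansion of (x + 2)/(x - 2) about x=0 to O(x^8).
-x^7/64 - x^6/32 - x^5/16 - x^4/8 - x^3/4 - x^2/2 - x - 1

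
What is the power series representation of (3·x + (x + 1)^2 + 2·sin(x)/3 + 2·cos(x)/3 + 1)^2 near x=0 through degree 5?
53·x^5/270 - 2·x^4/3 + 188·x^3/27 + 107·x^2/3 + 272·x/9 + 64/9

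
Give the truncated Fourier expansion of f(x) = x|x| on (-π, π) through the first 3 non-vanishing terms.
(-8 + 2·π^2)·sin(x)/π - π·sin(2·x) + (-8 + 18·π^2)·sin(3·x)/(27·π)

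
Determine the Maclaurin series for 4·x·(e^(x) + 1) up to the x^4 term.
2·x^4/3 + 2·x^3 + 4·x^2 + 8·x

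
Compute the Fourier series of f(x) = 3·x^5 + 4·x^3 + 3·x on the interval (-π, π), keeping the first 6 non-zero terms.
(-112·π^2 + 6·π^4 + 678)·sin(x) + (-3·π^4 - 39/2 + 11·π^2)·sin(2·x) + (-16·π^2/9 + 86/27 + 2·π^4)·sin(3·x) + (-3·π^4/2 - 93/64 - π^2/8)·sin(4·x) + (654/625 + 16·π^2/25 + 6·π^4/5)·sin(5·x) + (-π^4 - 7·π^2/9 - 47/54)·sin(6·x)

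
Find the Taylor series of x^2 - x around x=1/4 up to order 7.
-3/16 - (x - 1/4)/2 + (x - 1/4)^2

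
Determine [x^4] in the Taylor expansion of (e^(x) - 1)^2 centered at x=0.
Expand to order 4: (e^(x) - 1)^2 = 7·x^4/12 + x^3 + x^2 + O(x^5).
The coefficient of x^4 is 7/12.

Final answer: 7/12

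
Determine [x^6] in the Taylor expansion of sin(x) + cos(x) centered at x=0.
Expand to order 6: sin(x) + cos(x) = -x^6/720 + x^5/120 + x^4/24 - x^3/6 - x^2/2 + x + 1 + O(x^7).
The coefficient of x^6 is -1/720.

Final answer: -1/720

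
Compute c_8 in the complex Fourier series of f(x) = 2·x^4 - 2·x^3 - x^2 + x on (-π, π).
Compute the real Fourier coefficients first: a_8 = -11/128 + π^2/4, b_8 = -19/64 + π^2/2.
Then c_8 = (a_8 − i·b_8)/2 = -11/256 + π^2/8 - i·π^2/4 + 19·i/128.

Final answer: -11/256 + π^2/8 - i·π^2/4 + 19·i/128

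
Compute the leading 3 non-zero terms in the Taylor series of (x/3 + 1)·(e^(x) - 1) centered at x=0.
x^3/3 + 5·x^2/6 + x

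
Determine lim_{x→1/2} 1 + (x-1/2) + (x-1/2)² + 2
Direct substitution at x = 1/2 gives 3.

Final answer: 3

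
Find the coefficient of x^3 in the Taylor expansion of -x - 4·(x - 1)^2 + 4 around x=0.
Expand to order 3: -x - 4·(x - 1)^2 + 4 = -4·x^2 + 7·x + O(x^4).
The coefficient of x^3 is 0.

Final answer: 0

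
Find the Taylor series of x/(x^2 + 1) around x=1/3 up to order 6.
3/10 + 18·(x - 1/3)/25 - 351·(x - 1/3)^2/500 - 567·(x - 1/3)^3/2500 + 19197·(x - 1/3)^4/25000 - 8019·(x - 1/3)^5/31250 - 671409·(x - 1/3)^6/1250000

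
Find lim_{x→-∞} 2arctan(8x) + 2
Evaluate the dominant behaviour as x → -∞; each term tends to a finite value or vanishes.
Limit = 2 - π.

Final answer: 2 - π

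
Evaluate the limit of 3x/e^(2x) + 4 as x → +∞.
The quotient is an ∞/∞ indeterminate form as x → +∞.
The exponential denominator e^(2x) dominates the polynomial numerator (e^x ≫ x as x → ∞), so the quotient → 0.
Adding the constant: 0 + 4 = 4. Limit = 4.

Final answer: 4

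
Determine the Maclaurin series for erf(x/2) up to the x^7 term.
-x^7/(2688·√(π)) + x^5/(160·√(π)) - x^3/(12·√(π)) + x/√(π)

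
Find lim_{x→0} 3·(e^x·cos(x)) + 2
Direct substitution at x = 0 gives 5.

Final answer: 5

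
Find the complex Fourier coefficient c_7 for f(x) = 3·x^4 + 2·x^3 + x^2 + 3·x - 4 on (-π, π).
Compute the real Fourier coefficients first: a_7 = -24·π^2/49 - 52/2401, b_7 = 270/343 + 4·π^2/7.
Then c_7 = (a_7 − i·b_7)/2 = -12·π^2/49 - 26/2401 - 2·i·π^2/7 - 135·i/343.

Final answer: -12·π^2/49 - 26/2401 - 2·i·π^2/7 - 135·i/343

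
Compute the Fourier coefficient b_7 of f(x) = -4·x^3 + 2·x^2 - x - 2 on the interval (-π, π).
b_7 = (1/π) ∫_{-π}^{π} f(x)·sin(7x) dx.
Evaluate the integral (use parity and integration by parts as needed): b_7 = -8·π^2/7 - 50/343.

Final answer: -8·π^2/7 - 50/343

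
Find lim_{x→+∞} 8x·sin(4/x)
As x → +∞: let u = 4/x → 0⁺; then 8·x·sin(4/x) = 8·4·sin(u)/u → 8·4·1 = 32.
Limit = 32.

Final answer: 32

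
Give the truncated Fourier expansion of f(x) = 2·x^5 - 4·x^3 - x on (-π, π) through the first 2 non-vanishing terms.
(-88·π^2 + 4·π^4 + 526)·sin(x) + (-2·π^4 - 20 + 14·π^2)·sin(2·x)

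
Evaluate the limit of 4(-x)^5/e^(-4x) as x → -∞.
This is an ∞/∞ indeterminate form as x → -∞.
Compare growth rates of the dominant terms (exponentials ≫ polynomials ≫ logarithms), or apply L'Hôpital's rule; the quotient → 0.
Limit = 0.

Final answer: 0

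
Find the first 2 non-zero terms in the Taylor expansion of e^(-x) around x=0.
1 - x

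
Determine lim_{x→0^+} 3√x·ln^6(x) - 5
The product is a 0·∞ indeterminate form at x → 0⁺.
Rewrite the product as 3·ln^6(x) / x^(-1/2) and apply L'Hôpital, or use the standard hierarchy x^(-1/2) ≫ |ln x|^6 as x → 0⁺.
The indeterminate product → 0, so the limit = -5.

Final answer: -5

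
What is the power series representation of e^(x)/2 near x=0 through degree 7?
x^7/10080 + x^6/1440 + x^5/240 + x^4/48 + x^3/12 + x^2/4 + x/2 + 1/2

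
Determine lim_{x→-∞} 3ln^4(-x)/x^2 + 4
The quotient is an ∞/∞ indeterminate form as x → -∞.
Compare growth rates of the dominant terms (exponentials ≫ polynomials ≫ logarithms), or apply L'Hôpital's rule; the quotient → 0.
Adding the constant: 0 + 4 = 4. Limit = 4.

Final answer: 4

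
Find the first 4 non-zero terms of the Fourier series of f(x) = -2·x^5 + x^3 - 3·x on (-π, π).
(-498 - 4·π^4 + 82·π^2)·sin(x) + (-11·π^2 + 39/2 + 2·π^4)·sin(2·x) + (-4·π^4/3 - 358/81 + 98·π^2/27)·sin(3·x) + (-7·π^2/4 + 69/32 + π^4)·sin(4·x)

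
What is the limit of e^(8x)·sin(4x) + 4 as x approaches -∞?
Evaluate the dominant behaviour as x → -∞; each term tends to a finite value or vanishes.
Limit = 4.

Final answer: 4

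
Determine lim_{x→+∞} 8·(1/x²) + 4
Evaluate the dominant behaviour as x → +∞; each term tends to a finite value or vanishes.
Limit = 4.

Final answer: 4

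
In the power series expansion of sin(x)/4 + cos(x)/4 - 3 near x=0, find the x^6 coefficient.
Expand to order 6: sin(x)/4 + cos(x)/4 - 3 = -x^6/2880 + x^5/480 + x^4/96 - x^3/24 - x^2/8 + x/4 - 11/4 + O(x^7).
The coefficient of x^6 is -1/2880.

Final answer: -1/2880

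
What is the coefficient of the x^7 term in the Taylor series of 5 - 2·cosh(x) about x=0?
Expand to order 7: 5 - 2·cosh(x) = -x^6/360 - x^4/12 - x^2 + 3 + O(x^8).
The coefficient of x^7 is 0.

Final answer: 0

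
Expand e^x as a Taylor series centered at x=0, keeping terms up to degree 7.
x^7/5040 + x^6/720 + x^5/120 + x^4/24 + x^3/6 + x^2/2 + x + 1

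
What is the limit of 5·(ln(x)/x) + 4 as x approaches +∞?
Evaluate the dominant behaviour as x → +∞; each term tends to a finite value or vanishes.
Limit = 4.

Final answer: 4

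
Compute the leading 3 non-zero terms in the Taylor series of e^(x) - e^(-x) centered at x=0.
x^5/60 + x^3/3 + 2·x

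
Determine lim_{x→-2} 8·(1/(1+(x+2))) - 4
Direct substitution at x = -2 gives 4.

Final answer: 4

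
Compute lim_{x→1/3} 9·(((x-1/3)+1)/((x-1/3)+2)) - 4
Direct substitution at x = 1/3 gives 1/2.

Final answer: 1/2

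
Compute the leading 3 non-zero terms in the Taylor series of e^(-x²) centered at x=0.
x^4/2 - x^2 + 1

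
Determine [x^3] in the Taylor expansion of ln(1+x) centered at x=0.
Expand to order 3: ln(1+x) = x^3/3 - x^2/2 + x + O(x^4).
The coefficient of x^3 is 1/3.

Final answer: 1/3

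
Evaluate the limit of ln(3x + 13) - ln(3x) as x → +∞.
This is an ∞ − ∞ indeterminate form.
Combine the logarithms: ln(3x+13) − ln(3x) = ln((3x+13)/(3x)) = ln(1 + 13/(3x)) → ln(1) = 0.
Limit = 0.

Final answer: 0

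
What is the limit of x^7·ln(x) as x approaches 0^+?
This is a 0·∞ indeterminate form at x → 0⁺.
Rewrite the product as ln(x) / x^(-7) and apply L'Hôpital, or use the standard hierarchy x^(-7) ≫ |ln x| as x → 0⁺.
The indeterminate product → 0, so the limit = 0.

Final answer: 0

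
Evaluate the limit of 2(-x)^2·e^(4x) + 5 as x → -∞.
The product is a 0·∞ indeterminate form at x → -∞.
Rewrite the product as 2(-x)^2 / e^(-4x) (an ∞/∞ form) and apply L'Hôpital, or use the standard hierarchy e^(4|x|) ≫ |(-x)^2| as x → -∞.
The indeterminate product → 0, so the limit = 5.

Final answer: 5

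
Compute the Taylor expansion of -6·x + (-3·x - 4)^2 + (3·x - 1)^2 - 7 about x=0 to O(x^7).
18·x^2 + 12·x + 10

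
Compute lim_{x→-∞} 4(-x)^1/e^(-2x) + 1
The quotient is an ∞/∞ indeterminate form as x → -∞.
Compare growth rates of the dominant terms (exponentials ≫ polynomials ≫ logarithms), or apply L'Hôpital's rule; the quotient → 0.
Adding the constant: 0 + 1 = 1. Limit = 1.

Final answer: 1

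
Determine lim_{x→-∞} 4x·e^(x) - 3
The product is a 0·∞ indeterminate form at x → -∞.
Rewrite the product as 4x / e^(-x) (an ∞/∞ form) and apply L'Hôpital, or use the standard hierarchy e^(|x|) ≫ |x| as x → -∞.
The indeterminate product → 0, so the limit = -3.

Final answer: -3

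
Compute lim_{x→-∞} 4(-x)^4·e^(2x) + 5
The product is a 0·∞ indeterminate form at x → -∞.
Rewrite the product as 4(-x)^4 / e^(-2x) (an ∞/∞ form) and apply L'Hôpital, or use the standard hierarchy e^(2|x|) ≫ |(-x)^4| as x → -∞.
The indeterminate product → 0, so the limit = 5.

Final answer: 5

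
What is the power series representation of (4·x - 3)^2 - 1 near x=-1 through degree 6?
48 - 56·(x + 1) + 16·(x + 1)^2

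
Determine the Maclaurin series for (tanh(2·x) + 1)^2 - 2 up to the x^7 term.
-4352·x^7/315 + 1088·x^6/45 + 128·x^5/15 - 32·x^4/3 - 16·x^3/3 + 4·x^2 + 4·x - 1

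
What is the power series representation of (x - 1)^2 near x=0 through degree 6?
x^2 - 2·x + 1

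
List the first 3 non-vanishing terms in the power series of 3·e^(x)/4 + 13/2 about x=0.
3·x^2/8 + 3·x/4 + 29/4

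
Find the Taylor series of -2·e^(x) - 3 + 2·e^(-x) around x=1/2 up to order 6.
(-2·e - 3·e^(1/2) + 2)·e^(-1/2) + (-2·e - 2)·e^(-1/2)·(x - 1/2) + (1 - e)·e^(-1/2)·(x - 1/2)^2 + (-e - 1)·e^(-1/2)·(x - 1/2)^3/3 + (1 - e)·e^(-1/2)·(x - 1/2)^4/12 + (-e - 1)·e^(-1/2)·(x - 1/2)^5/60 + (1 - e)·e^(-1/2)·(x - 1/2)^6/360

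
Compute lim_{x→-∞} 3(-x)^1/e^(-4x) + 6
The quotient is an ∞/∞ indeterminate form as x → -∞.
Compare growth rates of the dominant terms (exponentials ≫ polynomials ≫ logarithms), or apply L'Hôpital's rule; the quotient → 0.
Adding the constant: 0 + 6 = 6. Limit = 6.

Final answer: 6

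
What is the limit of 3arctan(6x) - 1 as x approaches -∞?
Evaluate the dominant behaviour as x → -∞; each term tends to a finite value or vanishes.
Limit = -3·π/2 - 1.

Final answer: -3·π/2 - 1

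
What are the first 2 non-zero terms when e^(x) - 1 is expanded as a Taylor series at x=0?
x^2/2 + x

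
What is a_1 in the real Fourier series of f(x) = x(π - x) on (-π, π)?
a_1 = (1/π) ∫_{-π}^{π} f(x)·cos(1x) dx.
Evaluate the integral (use parity and integration by parts as needed): a_1 = 4.

Final answer: 4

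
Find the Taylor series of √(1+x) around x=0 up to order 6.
-21·x^6/1024 + 7·x^5/256 - 5·x^4/128 + x^3/16 - x^2/8 + x/2 + 1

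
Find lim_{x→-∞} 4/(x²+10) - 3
Evaluate the dominant behaviour as x → -∞; each term tends to a finite value or vanishes.
Limit = -3.

Final answer: -3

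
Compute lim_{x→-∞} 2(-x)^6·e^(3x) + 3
The product is a 0·∞ indeterminate form at x → -∞.
Rewrite the product as 2(-x)^6 / e^(-3x) (an ∞/∞ form) and apply L'Hôpital, or use the standard hierarchy e^(3|x|) ≫ |(-x)^6| as x → -∞.
The indeterminate product → 0, so the limit = 3.

Final answer: 3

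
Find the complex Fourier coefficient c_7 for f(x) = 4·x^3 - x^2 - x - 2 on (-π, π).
Compute the real Fourier coefficients first: a_7 = 4/49, b_7 = -146/343 + 8·π^2/7.
Then c_7 = (a_7 − i·b_7)/2 = 2/49 - 4·i·π^2/7 + 73·i/343.

Final answer: 2/49 - 4·i·π^2/7 + 73·i/343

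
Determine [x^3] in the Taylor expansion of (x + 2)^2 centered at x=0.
Expand to order 3: (x + 2)^2 = x^2 + 4·x + 4 + O(x^4).
The coefficient of x^3 is 0.

Final answer: 0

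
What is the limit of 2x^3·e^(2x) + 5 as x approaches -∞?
The product is a 0·∞ indeterminate form at x → -∞.
Rewrite the product as 2x^3 / e^(-2x) (an ∞/∞ form) and apply L'Hôpital, or use the standard hierarchy e^(2|x|) ≫ |x^3| as x → -∞.
The indeterminate product → 0, so the limit = 5.

Final answer: 5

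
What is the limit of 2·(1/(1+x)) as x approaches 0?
Direct substitution at x = 0 gives 2.

Final answer: 2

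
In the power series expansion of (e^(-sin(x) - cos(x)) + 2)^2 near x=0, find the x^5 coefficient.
(-17·e^(-2)/(12·(e^(-1) + 2)^2) - e^(-1)/(30·(e^(-1) + 2)))·(e^(-1) + 2)^2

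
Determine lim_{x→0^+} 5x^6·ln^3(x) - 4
The product is a 0·∞ indeterminate form at x → 0⁺.
Rewrite the product as 5·ln^3(x) / x^(-6) and apply L'Hôpital, or use the standard hierarchy x^(-6) ≫ |ln x|^3 as x → 0⁺.
The indeterminate product → 0, so the limit = -4.

Final answer: -4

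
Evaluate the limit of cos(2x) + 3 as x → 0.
Direct substitution at x = 0 gives 4.

Final answer: 4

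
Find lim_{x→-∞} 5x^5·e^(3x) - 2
The product is a 0·∞ indeterminate form at x → -∞.
Rewrite the product as 5x^5 / e^(-3x) (an ∞/∞ form) and apply L'Hôpital, or use the standard hierarchy e^(3|x|) ≫ |x^5| as x → -∞.
The indeterminate product → 0, so the limit = -2.

Final answer: -2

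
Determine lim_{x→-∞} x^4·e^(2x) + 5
The product is a 0·∞ indeterminate form at x → -∞.
Rewrite the product as x^4 / e^(-2x) (an ∞/∞ form) and apply L'Hôpital, or use the standard hierarchy e^(2|x|) ≫ |x^4| as x → -∞.
The indeterminate product → 0, so the limit = 5.

Final answer: 5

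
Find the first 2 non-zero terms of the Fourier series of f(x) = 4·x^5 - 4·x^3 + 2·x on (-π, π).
(-168·π^2 + 8·π^4 + 1012)·sin(x) + (-4·π^4 - 38 + 24·π^2)·sin(2·x)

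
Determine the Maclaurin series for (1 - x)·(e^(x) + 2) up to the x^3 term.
-x^3/3 - x^2/2 - 2·x + 3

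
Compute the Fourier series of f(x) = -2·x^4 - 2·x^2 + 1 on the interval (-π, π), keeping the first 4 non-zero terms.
(-88 + 16·π^2)·cos(x) + (4 - 4·π^2)·cos(2·x) + (-8/27 + 16·π^2/9)·cos(3·x) - 2·π^4/5 - 2·π^2/3 + 1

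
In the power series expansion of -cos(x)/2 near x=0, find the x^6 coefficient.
Expand to order 6: -cos(x)/2 = x^6/1440 - x^4/48 + x^2/4 - 1/2 + O(x^7).
The coefficient of x^6 is 1/1440.

Final answer: 1/1440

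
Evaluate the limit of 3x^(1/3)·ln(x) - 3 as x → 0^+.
The product is a 0·∞ indeterminate form at x → 0⁺.
Rewrite the product as 3·ln(x) / x^(-1/3) and apply L'Hôpital, or use the standard hierarchy x^(-1/3) ≫ |ln x| as x → 0⁺.
The indeterminate product → 0, so the limit = -3.

Final answer: -3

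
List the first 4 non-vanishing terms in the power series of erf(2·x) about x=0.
-128·x^7/(21·√(π)) + 32·x^5/(5·√(π)) - 16·x^3/(3·√(π)) + 4·x/√(π)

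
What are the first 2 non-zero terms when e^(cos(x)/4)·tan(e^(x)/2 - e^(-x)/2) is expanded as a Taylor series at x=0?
3·x^3·e^(1/4)/8 + x·e^(1/4)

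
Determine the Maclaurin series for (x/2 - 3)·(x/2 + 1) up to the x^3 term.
x^2/4 - x - 3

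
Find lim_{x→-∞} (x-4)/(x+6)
Evaluate the dominant behaviour as x → -∞; each term tends to a finite value or vanishes.
Limit = 1.

Final answer: 1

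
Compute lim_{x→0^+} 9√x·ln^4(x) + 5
The product is a 0·∞ indeterminate form at x → 0⁺.
Rewrite the product as 9·ln^4(x) / x^(-1/2) and apply L'Hôpital, or use the standard hierarchy x^(-1/2) ≫ |ln x|^4 as x → 0⁺.
The indeterminate product → 0, so the limit = 5.

Final answer: 5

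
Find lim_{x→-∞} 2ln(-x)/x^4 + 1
The quotient is an ∞/∞ indeterminate form as x → -∞.
Compare growth rates of the dominant terms (exponentials ≫ polynomials ≫ logarithms), or apply L'Hôpital's rule; the quotient → 0.
Adding the constant: 0 + 1 = 1. Limit = 1.

Final answer: 1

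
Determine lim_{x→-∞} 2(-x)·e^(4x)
This is a 0·∞ indeterminate form at x → -∞.
Rewrite the product as 2(-x) / e^(-4x) (an ∞/∞ form) and apply L'Hôpital, or use the standard hierarchy e^(4|x|) ≫ |(-x)| as x → -∞.
The indeterminate product → 0, so the limit = 0.

Final answer: 0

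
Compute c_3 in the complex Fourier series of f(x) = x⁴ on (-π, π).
Compute the real Fourier coefficients first: a_3 = 16/27 - 8·π^2/9, b_3 = 0.
Then c_3 = (a_3 − i·b_3)/2 = 8/27 - 4·π^2/9.

Final answer: 8/27 - 4·π^2/9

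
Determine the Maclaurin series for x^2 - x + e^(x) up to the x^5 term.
x^5/120 + x^4/24 + x^3/6 + 3·x^2/2 + 1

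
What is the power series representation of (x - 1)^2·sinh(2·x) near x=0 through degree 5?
8·x^5/5 - 8·x^4/3 + 10·x^3/3 - 4·x^2 + 2·x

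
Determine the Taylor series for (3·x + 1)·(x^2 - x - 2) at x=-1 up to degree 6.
6·(x + 1) - 11·(x + 1)^2 + 3·(x + 1)^3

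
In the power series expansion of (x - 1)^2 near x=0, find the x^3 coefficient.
Expand to order 3: (x - 1)^2 = x^2 - 2·x + 1 + O(x^4).
The coefficient of x^3 is 0.

Final answer: 0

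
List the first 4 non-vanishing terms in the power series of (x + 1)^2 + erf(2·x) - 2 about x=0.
-16·x^3/(3·√(π)) + x^2 + x·(2 + 4/√(π)) - 1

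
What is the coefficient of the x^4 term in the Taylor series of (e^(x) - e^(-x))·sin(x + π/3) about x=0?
Expand to order 4: (e^(x) - e^(-x))·sin(x + π/3) = -√(3)·x^3/3 + x^2 + √(3)·x + O(x^5).
The coefficient of x^4 is 0.

Final answer: 0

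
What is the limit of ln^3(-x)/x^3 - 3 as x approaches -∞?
The quotient is an ∞/∞ indeterminate form as x → -∞.
Compare growth rates of the dominant terms (exponentials ≫ polynomials ≫ logarithms), or apply L'Hôpital's rule; the quotient → 0.
Adding the constant: 0 - 3 = -3. Limit = -3.

Final answer: -3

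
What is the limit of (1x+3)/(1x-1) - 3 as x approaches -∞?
Evaluate the dominant behaviour as x → -∞; each term tends to a finite value or vanishes.
Limit = -2.

Final answer: -2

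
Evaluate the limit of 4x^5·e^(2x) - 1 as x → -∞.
The product is a 0·∞ indeterminate form at x → -∞.
Rewrite the product as 4x^5 / e^(-2x) (an ∞/∞ form) and apply L'Hôpital, or use the standard hierarchy e^(2|x|) ≫ |x^5| as x → -∞.
The indeterminate product → 0, so the limit = -1.

Final answer: -1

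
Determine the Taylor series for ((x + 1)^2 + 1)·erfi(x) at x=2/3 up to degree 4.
34·erfi(2/3)/9 + (30·√(π)·erfi(2/3) + 68·e^(4/9))·(x - 2/3)/(9·√(π)) + (27·√(π)·erfi(2/3) + 316·e^(4/9))·(x - 2/3)^2/(27·√(π)) + 2722·e^(4/9)·(x - 2/3)^3/(243·√(π)) + 6412·e^(4/9)·(x - 2/3)^4/(729·√(π))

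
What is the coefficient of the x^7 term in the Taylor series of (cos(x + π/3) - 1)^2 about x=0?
Expand to order 7: (cos(x + π/3) - 1)^2 = 31·√(3)·x^7/5040 + 17·x^6/720 - 7·√(3)·x^5/120 - 5·x^4/24 + √(3)·x^3/6 + x^2 + √(3)·x/2 + 1/4 + O(x^8).
The coefficient of x^7 is 31·√(3)/5040.

Final answer: 31·√(3)/5040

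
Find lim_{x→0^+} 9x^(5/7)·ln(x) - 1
The product is a 0·∞ indeterminate form at x → 0⁺.
Rewrite the product as 9·ln(x) / x^(-5/7) and apply L'Hôpital, or use the standard hierarchy x^(-5/7) ≫ |ln x| as x → 0⁺.
The indeterminate product → 0, so the limit = -1.

Final answer: -1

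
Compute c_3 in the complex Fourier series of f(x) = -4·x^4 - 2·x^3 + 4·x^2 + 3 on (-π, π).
Compute the real Fourier coefficients first: a_3 = -112/27 + 32·π^2/9, b_3 = 8/9 - 4·π^2/3.
Then c_3 = (a_3 − i·b_3)/2 = -56/27 + 16·π^2/9 - 4·i/9 + 2·i·π^2/3.

Final answer: -56/27 + 16·π^2/9 - 4·i/9 + 2·i·π^2/3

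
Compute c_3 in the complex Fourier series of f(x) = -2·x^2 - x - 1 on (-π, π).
Compute the real Fourier coefficients first: a_3 = 8/9, b_3 = -2/3.
Then c_3 = (a_3 − i·b_3)/2 = 4/9 + i/3.

Final answer: 4/9 + i/3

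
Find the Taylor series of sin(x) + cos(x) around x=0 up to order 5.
x^5/120 + x^4/24 - x^3/6 - x^2/2 + x + 1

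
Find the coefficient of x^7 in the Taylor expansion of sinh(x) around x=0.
Expand to order 7: sinh(x) = x^7/5040 + x^5/120 + x^3/6 + x + O(x^8).
The coefficient of x^7 is 1/5040.

Final answer: 1/5040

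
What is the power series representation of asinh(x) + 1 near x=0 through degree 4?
-x^3/6 + x + 1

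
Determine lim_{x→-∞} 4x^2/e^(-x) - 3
The quotient is an ∞/∞ indeterminate form as x → -∞.
Compare growth rates of the dominant terms (exponentials ≫ polynomials ≫ logarithms), or apply L'Hôpital's rule; the quotient → 0.
Adding the constant: 0 - 3 = -3. Limit = -3.

Final answer: -3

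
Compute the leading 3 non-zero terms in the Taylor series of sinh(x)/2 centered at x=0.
x^5/240 + x^3/12 + x/2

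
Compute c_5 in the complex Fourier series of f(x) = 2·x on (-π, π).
Compute the real Fourier coefficients first: a_5 = 0, b_5 = 4/5.
Then c_5 = (a_5 − i·b_5)/2 = -2·i/5.

Final answer: -2·i/5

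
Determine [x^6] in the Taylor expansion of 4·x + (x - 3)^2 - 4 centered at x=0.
Expand to order 6: 4·x + (x - 3)^2 - 4 = x^2 - 2·x + 5 + O(x^7).
The coefficient of x^6 is 0.

Final answer: 0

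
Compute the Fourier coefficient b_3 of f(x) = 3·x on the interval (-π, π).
b_3 = (1/π) ∫_{-π}^{π} f(x)·sin(3x) dx.
Evaluate the integral (use parity and integration by parts as needed): b_3 = 2.

Final answer: 2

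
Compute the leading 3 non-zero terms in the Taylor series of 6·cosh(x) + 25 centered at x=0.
x^4/4 + 3·x^2 + 31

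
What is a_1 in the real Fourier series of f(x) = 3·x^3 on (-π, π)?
a_1 = (1/π) ∫_{-π}^{π} f(x)·cos(1x) dx.
Evaluate the integral (use parity and integration by parts as needed): a_1 = 0.

Final answer: 0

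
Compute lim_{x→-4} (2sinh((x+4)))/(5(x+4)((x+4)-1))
Both numerator and denominator → 0 as x → -4; this is a 0/0 indeterminate form.
Expand each to leading order near x = -4: numerator ~ 2·(x + 4), denominator ~ -5·(x + 4).
The limit of the ratio is -2/5.

Final answer: -2/5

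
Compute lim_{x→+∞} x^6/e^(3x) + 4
The quotient is an ∞/∞ indeterminate form as x → +∞.
The exponential denominator e^(3x) dominates the polynomial numerator (e^x ≫ x^6 as x → ∞), so the quotient → 0.
Adding the constant: 0 + 4 = 4. Limit = 4.

Final answer: 4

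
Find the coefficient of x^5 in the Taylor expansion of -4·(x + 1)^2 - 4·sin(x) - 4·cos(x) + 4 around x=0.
Expand to order 5: -4·(x + 1)^2 - 4·sin(x) - 4·cos(x) + 4 = -x^5/30 - x^4/6 + 2·x^3/3 - 2·x^2 - 12·x - 4 + O(x^6).
The coefficient of x^5 is -1/30.

Final answer: -1/30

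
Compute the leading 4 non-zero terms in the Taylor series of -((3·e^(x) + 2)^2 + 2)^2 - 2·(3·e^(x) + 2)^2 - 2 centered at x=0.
-2224·x^3 - 2244·x^2 - 1680·x - 781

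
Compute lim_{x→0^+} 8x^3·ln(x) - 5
The product is a 0·∞ indeterminate form at x → 0⁺.
Rewrite the product as 8·ln(x) / x^(-3) and apply L'Hôpital, or use the standard hierarchy x^(-3) ≫ |ln x| as x → 0⁺.
The indeterminate product → 0, so the limit = -5.

Final answer: -5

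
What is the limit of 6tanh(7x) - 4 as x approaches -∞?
Evaluate the dominant behaviour as x → -∞; each term tends to a finite value or vanishes.
Limit = -10.

Final answer: -10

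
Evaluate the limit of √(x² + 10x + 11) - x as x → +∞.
This is an ∞ − ∞ indeterminate form.
Multiply and divide by the conjugate √(x²+10x + 11) + x; the x² terms cancel, leaving (10x + 11)/(√(x²+10x + 11)+x) → 10/2 = 5.
Limit = 5.

Final answer: 5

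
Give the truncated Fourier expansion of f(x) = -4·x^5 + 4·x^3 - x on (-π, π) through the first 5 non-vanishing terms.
(-1010 - 8·π^4 + 168·π^2)·sin(x) + (-24·π^2 + 37 + 4·π^4)·sin(2·x) + (-8·π^4/3 - 518/81 + 232·π^2/27)·sin(3·x) + (-9·π^2/2 + 35/16 + 2·π^4)·sin(4·x) + (-8·π^4/5 - 682/625 + 72·π^2/25)·sin(5·x)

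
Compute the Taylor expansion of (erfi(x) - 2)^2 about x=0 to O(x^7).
56·x^6/(45·π) - 4·x^5/(5·√(π)) + 8·x^4/(3·π) - 8·x^3/(3·√(π)) + 4·x^2/π - 8·x/√(π) + 4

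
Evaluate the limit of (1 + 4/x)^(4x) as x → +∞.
As x → +∞: write (1 + 4/x)^(4x) = ((1 + 4/x)^x)^4 → (e^4)^4 = e^16.
Limit = e^(16).

Final answer: e^(16)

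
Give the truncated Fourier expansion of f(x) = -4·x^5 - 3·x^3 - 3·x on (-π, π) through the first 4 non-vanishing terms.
(-930 - 8·π^4 + 154·π^2)·sin(x) + (-17·π^2 + 57/2 + 4·π^4)·sin(2·x) + (-8·π^4/3 - 374/81 + 106·π^2/27)·sin(3·x) + (-π^2 + 15/8 + 2·π^4)·sin(4·x)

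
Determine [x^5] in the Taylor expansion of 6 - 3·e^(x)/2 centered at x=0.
Expand to order 5: 6 - 3·e^(x)/2 = -x^5/80 - x^4/16 - x^3/4 - 3·x^2/4 - 3·x/2 + 9/2 + O(x^6).
The coefficient of x^5 is -1/80.

Final answer: -1/80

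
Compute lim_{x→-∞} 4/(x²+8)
Evaluate the dominant behaviour as x → -∞; each term tends to a finite value or vanishes.
Limit = 0.

Final answer: 0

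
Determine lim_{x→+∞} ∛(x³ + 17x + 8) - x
This is an ∞ − ∞ indeterminate form.
Multiply by (A² + AB + B²)/(A² + AB + B²) where A = ∛(x³+17x + 8), B = x to use A³ − B³ = (A−B)(A²+AB+B²); the x³ terms cancel, leaving (17x + 8)/(A²+AB+B²) with denominator ~ 3x², so the limit is 0.
Limit = 0.

Final answer: 0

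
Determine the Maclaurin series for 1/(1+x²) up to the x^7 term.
-x^6 + x^4 - x^2 + 1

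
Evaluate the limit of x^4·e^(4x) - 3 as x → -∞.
The product is a 0·∞ indeterminate form at x → -∞.
Rewrite the product as x^4 / e^(-4x) (an ∞/∞ form) and apply L'Hôpital, or use the standard hierarchy e^(4|x|) ≫ |x^4| as x → -∞.
The indeterminate product → 0, so the limit = -3.

Final answer: -3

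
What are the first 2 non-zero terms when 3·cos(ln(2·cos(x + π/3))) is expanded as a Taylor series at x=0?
3 - 9·x^2/2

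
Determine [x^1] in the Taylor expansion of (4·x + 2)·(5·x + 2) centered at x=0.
Expand to order 1: (4·x + 2)·(5·x + 2) = 18·x + 4 + O(x^2).
The coefficient of x^1 is 18.

Final answer: 18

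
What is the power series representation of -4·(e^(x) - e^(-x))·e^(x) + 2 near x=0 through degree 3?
-16·x^3/3 - 8·x^2 - 8·x + 2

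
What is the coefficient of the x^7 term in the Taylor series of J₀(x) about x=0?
Expand to order 7: J₀(x) = -x^6/2304 + x^4/64 - x^2/4 + 1 + O(x^8).
The coefficient of x^7 is 0.

Final answer: 0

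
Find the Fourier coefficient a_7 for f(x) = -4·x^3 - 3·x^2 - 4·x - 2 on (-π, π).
a_7 = (1/π) ∫_{-π}^{π} f(x)·cos(7x) dx.
Evaluate the integral (use parity and integration by parts as needed): a_7 = 12/49.

Final answer: 12/49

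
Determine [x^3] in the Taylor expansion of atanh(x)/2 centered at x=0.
Expand to order 3: atanh(x)/2 = x^3/6 + x/2 + O(x^4).
The coefficient of x^3 is 1/6.

Final answer: 1/6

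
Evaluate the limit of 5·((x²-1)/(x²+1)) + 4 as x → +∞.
Evaluate the dominant behaviour as x → +∞; each term tends to a finite value or vanishes.
Limit = 9.

Final answer: 9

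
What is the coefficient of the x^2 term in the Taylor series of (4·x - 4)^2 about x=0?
Expand to order 2: (4·x - 4)^2 = 16·x^2 - 32·x + 16 + O(x^3).
The coefficient of x^2 is 16.

Final answer: 16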